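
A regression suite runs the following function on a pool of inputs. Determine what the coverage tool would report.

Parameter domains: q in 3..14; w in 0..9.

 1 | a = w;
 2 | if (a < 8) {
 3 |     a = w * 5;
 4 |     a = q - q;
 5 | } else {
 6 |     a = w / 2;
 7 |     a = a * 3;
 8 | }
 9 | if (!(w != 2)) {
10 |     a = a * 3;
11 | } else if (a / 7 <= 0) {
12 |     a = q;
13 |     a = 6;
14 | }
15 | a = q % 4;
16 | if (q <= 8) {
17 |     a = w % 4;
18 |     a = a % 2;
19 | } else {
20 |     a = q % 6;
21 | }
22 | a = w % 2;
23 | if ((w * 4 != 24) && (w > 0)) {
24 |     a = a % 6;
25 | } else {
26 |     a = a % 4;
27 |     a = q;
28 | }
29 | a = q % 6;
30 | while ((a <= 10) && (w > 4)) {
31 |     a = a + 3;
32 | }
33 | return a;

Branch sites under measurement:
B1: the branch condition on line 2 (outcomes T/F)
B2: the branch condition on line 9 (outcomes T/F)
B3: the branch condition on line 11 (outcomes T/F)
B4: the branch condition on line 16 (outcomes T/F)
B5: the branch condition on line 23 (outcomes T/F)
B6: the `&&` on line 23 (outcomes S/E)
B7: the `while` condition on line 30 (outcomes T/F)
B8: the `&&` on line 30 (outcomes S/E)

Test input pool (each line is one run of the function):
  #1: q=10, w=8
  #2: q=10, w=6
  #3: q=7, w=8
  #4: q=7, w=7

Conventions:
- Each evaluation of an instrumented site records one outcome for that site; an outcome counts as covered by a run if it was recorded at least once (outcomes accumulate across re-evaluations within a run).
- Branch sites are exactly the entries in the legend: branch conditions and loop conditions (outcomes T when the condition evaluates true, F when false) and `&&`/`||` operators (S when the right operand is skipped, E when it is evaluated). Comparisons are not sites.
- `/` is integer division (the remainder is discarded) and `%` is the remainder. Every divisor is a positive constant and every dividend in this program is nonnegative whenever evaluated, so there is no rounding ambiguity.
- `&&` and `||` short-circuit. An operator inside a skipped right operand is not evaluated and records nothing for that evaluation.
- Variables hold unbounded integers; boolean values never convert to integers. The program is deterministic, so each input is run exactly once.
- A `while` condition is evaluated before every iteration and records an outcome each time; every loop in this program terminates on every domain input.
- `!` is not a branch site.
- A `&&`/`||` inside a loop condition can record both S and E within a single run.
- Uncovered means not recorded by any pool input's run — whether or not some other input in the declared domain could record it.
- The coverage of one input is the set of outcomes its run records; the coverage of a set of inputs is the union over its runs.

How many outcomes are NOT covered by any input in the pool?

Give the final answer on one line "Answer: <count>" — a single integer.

#1 (q=10, w=8) -> B1->F, B2->F, B3->F, B4->F, B6->E, B5->T, B8->E, B7->T, B8->E, B7->T, B8->E, B7->T, B8->S, B7->F; covered: B1=F, B2=F, B3=F, B4=F, B5=T, B6=E, B7=T, B7=F, B8=S, B8=E
#2 (q=10, w=6) -> B1->T, B2->F, B3->T, B4->F, B6->S, B5->F, B8->E, B7->T, B8->E, B7->T, B8->E, B7->T, B8->S, B7->F; covered: B1=T, B2=F, B3=T, B4=F, B5=F, B6=S, B7=T, B7=F, B8=S, B8=E
#3 (q=7, w=8) -> B1->F, B2->F, B3->F, B4->T, B6->E, B5->T, B8->E, B7->T, B8->E, B7->T, B8->E, B7->T, B8->E, B7->T, ...; covered: B1=F, B2=F, B3=F, B4=T, B5=T, B6=E, B7=T, B7=F, B8=S, B8=E
#4 (q=7, w=7) -> B1->T, B2->F, B3->T, B4->T, B6->E, B5->T, B8->E, B7->T, B8->E, B7->T, B8->E, B7->T, B8->E, B7->T, ...; covered: B1=T, B2=F, B3=T, B4=T, B5=T, B6=E, B7=T, B7=F, B8=S, B8=E
union over the pool: B1=T, B1=F, B2=F, B3=T, B3=F, B4=T, B4=F, B5=T, B5=F, B6=S, B6=E, B7=T, B7=F, B8=S, B8=E
uncovered (1 of 16): B2=T

Answer: 1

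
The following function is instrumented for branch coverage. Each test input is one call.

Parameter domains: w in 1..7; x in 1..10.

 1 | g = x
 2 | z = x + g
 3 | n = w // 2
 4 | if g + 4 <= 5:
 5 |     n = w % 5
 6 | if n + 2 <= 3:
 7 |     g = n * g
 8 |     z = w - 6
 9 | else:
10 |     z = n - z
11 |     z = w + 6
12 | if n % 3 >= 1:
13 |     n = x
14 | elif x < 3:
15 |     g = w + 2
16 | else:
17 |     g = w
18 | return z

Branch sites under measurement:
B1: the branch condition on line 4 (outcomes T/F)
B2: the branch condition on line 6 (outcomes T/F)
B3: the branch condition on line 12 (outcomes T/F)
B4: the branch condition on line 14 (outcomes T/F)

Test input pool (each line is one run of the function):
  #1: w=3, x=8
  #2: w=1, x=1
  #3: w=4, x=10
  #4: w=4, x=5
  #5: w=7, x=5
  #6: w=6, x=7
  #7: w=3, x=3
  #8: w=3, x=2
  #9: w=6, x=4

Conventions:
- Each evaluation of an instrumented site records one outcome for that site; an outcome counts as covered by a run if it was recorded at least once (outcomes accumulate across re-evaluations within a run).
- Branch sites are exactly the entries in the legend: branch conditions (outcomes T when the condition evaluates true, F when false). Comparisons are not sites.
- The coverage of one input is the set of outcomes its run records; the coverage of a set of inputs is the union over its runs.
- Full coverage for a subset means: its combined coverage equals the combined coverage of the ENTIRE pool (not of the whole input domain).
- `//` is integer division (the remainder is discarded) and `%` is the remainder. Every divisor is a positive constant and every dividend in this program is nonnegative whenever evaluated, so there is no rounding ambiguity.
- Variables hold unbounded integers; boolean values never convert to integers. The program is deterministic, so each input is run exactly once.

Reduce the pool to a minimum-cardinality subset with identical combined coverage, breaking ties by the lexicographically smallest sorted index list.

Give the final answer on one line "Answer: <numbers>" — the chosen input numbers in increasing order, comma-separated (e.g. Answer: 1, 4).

input #1 (w=3, x=8): covers B1=F, B2=T, B3=T
input #2 (w=1, x=1): covers B1=T, B2=T, B3=T
input #3 (w=4, x=10): covers B1=F, B2=F, B3=T
input #4 (w=4, x=5): covers B1=F, B2=F, B3=T
input #5 (w=7, x=5): covers B1=F, B2=F, B3=F, B4=F
input #6 (w=6, x=7): covers B1=F, B2=F, B3=F, B4=F
input #7 (w=3, x=3): covers B1=F, B2=T, B3=T
input #8 (w=3, x=2): covers B1=F, B2=T, B3=T
input #9 (w=6, x=4): covers B1=F, B2=F, B3=F, B4=F
union over all inputs: B1=T, B1=F, B2=T, B2=F, B3=T, B3=F, B4=F (7 outcomes)
no size-1 subset reaches all 7 outcomes (best union: 4/7)
size 2: inputs {2, 5} cover all 7 outcomes, and no lexicographically smaller subset of this size does

Answer: 2, 5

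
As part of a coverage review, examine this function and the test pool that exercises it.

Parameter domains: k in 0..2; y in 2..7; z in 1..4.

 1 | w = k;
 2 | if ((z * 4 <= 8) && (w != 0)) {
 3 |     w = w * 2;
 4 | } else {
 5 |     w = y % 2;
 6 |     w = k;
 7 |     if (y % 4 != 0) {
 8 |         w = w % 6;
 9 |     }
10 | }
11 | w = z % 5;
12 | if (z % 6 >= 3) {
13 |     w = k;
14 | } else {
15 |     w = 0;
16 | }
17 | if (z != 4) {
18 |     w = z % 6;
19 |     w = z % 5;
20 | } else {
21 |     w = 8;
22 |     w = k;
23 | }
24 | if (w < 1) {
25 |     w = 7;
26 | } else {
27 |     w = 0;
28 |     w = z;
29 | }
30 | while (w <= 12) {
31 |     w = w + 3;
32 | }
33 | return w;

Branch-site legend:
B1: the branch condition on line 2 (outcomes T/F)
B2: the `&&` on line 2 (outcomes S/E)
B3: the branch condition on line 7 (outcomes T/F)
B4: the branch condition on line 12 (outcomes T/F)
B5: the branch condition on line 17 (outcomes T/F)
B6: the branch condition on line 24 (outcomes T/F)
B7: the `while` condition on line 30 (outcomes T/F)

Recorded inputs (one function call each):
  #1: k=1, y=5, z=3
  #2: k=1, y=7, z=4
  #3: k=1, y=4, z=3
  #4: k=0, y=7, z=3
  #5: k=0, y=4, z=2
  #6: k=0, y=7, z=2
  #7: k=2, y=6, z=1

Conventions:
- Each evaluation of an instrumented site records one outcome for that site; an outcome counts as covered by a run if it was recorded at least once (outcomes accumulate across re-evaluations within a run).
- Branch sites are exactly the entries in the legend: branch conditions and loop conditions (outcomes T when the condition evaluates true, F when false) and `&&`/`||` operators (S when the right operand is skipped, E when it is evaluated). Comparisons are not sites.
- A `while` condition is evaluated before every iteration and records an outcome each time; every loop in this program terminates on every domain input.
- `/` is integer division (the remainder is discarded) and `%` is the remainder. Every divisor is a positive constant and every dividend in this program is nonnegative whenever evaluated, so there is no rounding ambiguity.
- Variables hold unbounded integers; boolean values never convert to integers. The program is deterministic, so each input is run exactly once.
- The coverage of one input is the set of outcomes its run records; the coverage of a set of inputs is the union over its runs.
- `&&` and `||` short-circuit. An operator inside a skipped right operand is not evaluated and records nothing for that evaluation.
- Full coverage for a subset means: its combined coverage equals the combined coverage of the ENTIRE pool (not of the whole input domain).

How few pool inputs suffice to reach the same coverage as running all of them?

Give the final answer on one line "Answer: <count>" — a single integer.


test 1 (k=1, y=5, z=3) fires B2->S, B1->F, B3->T, B4->T, B5->T, B6->F, B7->T, B7->T, B7->T, B7->T, B7->F; hits B1=F, B2=S, B3=T, B4=T, B5=T, B6=F, B7=T, B7=F
test 2 (k=1, y=7, z=4) fires B2->S, B1->F, B3->T, B4->T, B5->F, B6->F, B7->T, B7->T, B7->T, B7->F; hits B1=F, B2=S, B3=T, B4=T, B5=F, B6=F, B7=T, B7=F
test 3 (k=1, y=4, z=3) fires B2->S, B1->F, B3->F, B4->T, B5->T, B6->F, B7->T, B7->T, B7->T, B7->T, B7->F; hits B1=F, B2=S, B3=F, B4=T, B5=T, B6=F, B7=T, B7=F
test 4 (k=0, y=7, z=3) fires B2->S, B1->F, B3->T, B4->T, B5->T, B6->F, B7->T, B7->T, B7->T, B7->T, B7->F; hits B1=F, B2=S, B3=T, B4=T, B5=T, B6=F, B7=T, B7=F
test 5 (k=0, y=4, z=2) fires B2->E, B1->F, B3->F, B4->F, B5->T, B6->F, B7->T, B7->T, B7->T, B7->T, B7->F; hits B1=F, B2=E, B3=F, B4=F, B5=T, B6=F, B7=T, B7=F
test 6 (k=0, y=7, z=2) fires B2->E, B1->F, B3->T, B4->F, B5->T, B6->F, B7->T, B7->T, B7->T, B7->T, B7->F; hits B1=F, B2=E, B3=T, B4=F, B5=T, B6=F, B7=T, B7=F
test 7 (k=2, y=6, z=1) fires B2->E, B1->T, B4->F, B5->T, B6->F, B7->T, B7->T, B7->T, B7->T, B7->F; hits B1=T, B2=E, B4=F, B5=T, B6=F, B7=T, B7=F
union over all inputs: B1=T, B1=F, B2=S, B2=E, B3=T, B3=F, B4=T, B4=F, B5=T, B5=F, B6=F, B7=T, B7=F (13 outcomes)
checked all size-1 subsets: none covers 13 outcomes (max 8/13)
checked all size-2 subsets: none covers 13 outcomes (max 12/13)
size 3: inputs {2, 3, 7} cover all 13 outcomes, and no lexicographically smaller subset of this size does
Answer: 3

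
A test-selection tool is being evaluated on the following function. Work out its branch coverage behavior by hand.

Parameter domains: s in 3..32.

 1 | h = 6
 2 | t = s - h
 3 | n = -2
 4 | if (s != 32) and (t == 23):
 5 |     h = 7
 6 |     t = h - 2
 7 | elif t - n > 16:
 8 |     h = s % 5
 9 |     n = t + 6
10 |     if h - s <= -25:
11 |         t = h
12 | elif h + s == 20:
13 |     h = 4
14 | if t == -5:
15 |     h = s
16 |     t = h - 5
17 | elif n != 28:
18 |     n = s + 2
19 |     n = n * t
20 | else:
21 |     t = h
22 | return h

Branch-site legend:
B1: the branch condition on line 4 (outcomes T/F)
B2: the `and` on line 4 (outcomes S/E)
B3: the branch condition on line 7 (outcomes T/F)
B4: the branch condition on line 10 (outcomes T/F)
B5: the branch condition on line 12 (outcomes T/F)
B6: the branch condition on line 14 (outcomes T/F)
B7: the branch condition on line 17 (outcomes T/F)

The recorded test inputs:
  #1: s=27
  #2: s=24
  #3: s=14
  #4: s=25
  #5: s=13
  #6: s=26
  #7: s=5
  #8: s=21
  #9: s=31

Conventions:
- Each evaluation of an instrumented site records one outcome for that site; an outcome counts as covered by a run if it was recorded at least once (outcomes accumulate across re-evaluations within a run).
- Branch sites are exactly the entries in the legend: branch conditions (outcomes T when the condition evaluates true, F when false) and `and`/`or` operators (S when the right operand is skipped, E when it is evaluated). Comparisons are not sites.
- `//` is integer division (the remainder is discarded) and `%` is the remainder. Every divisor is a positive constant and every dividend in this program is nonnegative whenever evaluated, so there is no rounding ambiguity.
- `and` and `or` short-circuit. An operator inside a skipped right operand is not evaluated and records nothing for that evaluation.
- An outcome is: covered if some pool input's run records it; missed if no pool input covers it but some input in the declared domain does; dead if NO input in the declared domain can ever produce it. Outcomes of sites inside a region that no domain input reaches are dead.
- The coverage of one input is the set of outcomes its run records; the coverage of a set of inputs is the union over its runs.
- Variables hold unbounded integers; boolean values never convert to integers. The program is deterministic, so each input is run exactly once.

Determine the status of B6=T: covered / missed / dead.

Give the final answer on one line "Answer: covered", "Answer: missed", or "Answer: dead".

no pool input records B6=T
checking all 30 inputs in the declared domain: B6=T is never recorded -> dead

Answer: dead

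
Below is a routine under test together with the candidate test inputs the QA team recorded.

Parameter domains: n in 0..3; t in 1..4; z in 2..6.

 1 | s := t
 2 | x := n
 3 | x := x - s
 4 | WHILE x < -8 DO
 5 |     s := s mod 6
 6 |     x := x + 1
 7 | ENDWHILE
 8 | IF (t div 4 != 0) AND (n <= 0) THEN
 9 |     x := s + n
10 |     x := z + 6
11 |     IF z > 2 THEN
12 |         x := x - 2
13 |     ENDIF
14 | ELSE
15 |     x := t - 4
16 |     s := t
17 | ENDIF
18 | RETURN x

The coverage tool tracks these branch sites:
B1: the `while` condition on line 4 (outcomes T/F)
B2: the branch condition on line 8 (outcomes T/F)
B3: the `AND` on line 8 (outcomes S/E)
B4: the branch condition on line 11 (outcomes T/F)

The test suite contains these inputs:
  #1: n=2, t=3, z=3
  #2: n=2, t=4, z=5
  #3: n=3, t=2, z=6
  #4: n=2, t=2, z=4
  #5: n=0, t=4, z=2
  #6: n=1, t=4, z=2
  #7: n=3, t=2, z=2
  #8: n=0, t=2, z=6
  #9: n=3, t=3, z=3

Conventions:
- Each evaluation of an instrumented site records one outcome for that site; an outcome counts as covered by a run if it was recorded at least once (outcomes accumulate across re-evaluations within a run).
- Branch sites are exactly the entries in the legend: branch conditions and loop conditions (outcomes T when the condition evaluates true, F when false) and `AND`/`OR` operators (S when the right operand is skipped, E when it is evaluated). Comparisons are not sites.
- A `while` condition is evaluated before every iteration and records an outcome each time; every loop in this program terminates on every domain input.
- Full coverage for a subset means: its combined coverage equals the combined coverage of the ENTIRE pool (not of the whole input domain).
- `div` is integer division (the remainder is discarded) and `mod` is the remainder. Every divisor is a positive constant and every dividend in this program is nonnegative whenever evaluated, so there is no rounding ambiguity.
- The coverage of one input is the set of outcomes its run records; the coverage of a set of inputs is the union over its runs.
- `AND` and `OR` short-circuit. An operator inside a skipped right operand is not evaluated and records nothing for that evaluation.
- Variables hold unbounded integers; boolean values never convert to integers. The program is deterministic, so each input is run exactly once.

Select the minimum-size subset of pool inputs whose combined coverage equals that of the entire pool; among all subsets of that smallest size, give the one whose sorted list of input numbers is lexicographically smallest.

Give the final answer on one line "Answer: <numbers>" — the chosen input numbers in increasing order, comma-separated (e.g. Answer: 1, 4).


run #1 (n=2, t=3, z=3) runs B1->F, B3->S, B2->F; records B1=F, B2=F, B3=S
run #2 (n=2, t=4, z=5) runs B1->F, B3->E, B2->F; records B1=F, B2=F, B3=E
run #3 (n=3, t=2, z=6) runs B1->F, B3->S, B2->F; records B1=F, B2=F, B3=S
run #4 (n=2, t=2, z=4) runs B1->F, B3->S, B2->F; records B1=F, B2=F, B3=S
run #5 (n=0, t=4, z=2) runs B1->F, B3->E, B2->T, B4->F; records B1=F, B2=T, B3=E, B4=F
run #6 (n=1, t=4, z=2) runs B1->F, B3->E, B2->F; records B1=F, B2=F, B3=E
run #7 (n=3, t=2, z=2) runs B1->F, B3->S, B2->F; records B1=F, B2=F, B3=S
run #8 (n=0, t=2, z=6) runs B1->F, B3->S, B2->F; records B1=F, B2=F, B3=S
run #9 (n=3, t=3, z=3) runs B1->F, B3->S, B2->F; records B1=F, B2=F, B3=S
union over all inputs: B1=F, B2=T, B2=F, B3=S, B3=E, B4=F (6 outcomes)
size 1 is not enough: best union over all size-1 subsets is 4/6
inputs {1, 5} (size 2) cover everything; no size-2 subset with a lexicographically smaller index list covers all 6
Answer: 1, 5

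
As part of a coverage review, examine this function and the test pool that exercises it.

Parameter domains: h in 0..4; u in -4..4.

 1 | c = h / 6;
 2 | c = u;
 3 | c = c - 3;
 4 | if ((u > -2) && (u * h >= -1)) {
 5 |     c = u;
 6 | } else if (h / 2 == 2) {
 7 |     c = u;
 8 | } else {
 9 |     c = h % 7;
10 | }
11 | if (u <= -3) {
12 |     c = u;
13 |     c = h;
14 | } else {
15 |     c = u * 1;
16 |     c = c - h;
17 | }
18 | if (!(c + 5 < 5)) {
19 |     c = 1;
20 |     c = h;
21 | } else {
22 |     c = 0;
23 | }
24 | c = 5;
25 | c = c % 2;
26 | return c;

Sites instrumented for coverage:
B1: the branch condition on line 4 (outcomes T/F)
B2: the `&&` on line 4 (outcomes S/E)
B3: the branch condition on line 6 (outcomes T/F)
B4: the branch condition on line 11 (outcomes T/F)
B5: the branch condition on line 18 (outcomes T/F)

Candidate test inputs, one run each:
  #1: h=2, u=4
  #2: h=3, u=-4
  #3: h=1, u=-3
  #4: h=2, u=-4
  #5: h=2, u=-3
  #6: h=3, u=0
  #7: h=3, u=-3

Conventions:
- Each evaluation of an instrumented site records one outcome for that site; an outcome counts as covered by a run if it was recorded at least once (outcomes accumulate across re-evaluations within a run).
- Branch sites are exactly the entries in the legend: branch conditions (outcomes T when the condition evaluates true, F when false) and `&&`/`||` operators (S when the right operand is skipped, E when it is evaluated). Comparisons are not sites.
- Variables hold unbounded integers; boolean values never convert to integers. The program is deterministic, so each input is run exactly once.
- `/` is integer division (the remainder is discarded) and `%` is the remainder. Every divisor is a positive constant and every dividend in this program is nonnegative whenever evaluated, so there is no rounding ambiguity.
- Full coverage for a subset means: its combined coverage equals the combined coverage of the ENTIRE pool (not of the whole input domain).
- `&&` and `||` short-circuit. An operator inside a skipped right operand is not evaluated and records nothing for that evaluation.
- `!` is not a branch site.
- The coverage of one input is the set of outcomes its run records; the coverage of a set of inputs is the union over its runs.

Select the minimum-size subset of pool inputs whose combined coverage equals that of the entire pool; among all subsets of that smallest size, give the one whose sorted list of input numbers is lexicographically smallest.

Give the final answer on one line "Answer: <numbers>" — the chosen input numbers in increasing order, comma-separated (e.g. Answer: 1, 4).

test 1 (h=2, u=4) fires B2->E, B1->T, B4->F, B5->T; hits B1=T, B2=E, B4=F, B5=T
test 2 (h=3, u=-4) fires B2->S, B1->F, B3->F, B4->T, B5->T; hits B1=F, B2=S, B3=F, B4=T, B5=T
test 3 (h=1, u=-3) fires B2->S, B1->F, B3->F, B4->T, B5->T; hits B1=F, B2=S, B3=F, B4=T, B5=T
test 4 (h=2, u=-4) fires B2->S, B1->F, B3->F, B4->T, B5->T; hits B1=F, B2=S, B3=F, B4=T, B5=T
test 5 (h=2, u=-3) fires B2->S, B1->F, B3->F, B4->T, B5->T; hits B1=F, B2=S, B3=F, B4=T, B5=T
test 6 (h=3, u=0) fires B2->E, B1->T, B4->F, B5->F; hits B1=T, B2=E, B4=F, B5=F
test 7 (h=3, u=-3) fires B2->S, B1->F, B3->F, B4->T, B5->T; hits B1=F, B2=S, B3=F, B4=T, B5=T
the full pool covers 9 outcomes: B1=T, B1=F, B2=S, B2=E, B3=F, B4=T, B4=F, B5=T, B5=F
no size-1 subset reaches all 9 outcomes (best union: 5/9)
inputs {2, 6} (size 2) cover everything; no size-2 subset with a lexicographically smaller index list covers all 9

Answer: 2, 6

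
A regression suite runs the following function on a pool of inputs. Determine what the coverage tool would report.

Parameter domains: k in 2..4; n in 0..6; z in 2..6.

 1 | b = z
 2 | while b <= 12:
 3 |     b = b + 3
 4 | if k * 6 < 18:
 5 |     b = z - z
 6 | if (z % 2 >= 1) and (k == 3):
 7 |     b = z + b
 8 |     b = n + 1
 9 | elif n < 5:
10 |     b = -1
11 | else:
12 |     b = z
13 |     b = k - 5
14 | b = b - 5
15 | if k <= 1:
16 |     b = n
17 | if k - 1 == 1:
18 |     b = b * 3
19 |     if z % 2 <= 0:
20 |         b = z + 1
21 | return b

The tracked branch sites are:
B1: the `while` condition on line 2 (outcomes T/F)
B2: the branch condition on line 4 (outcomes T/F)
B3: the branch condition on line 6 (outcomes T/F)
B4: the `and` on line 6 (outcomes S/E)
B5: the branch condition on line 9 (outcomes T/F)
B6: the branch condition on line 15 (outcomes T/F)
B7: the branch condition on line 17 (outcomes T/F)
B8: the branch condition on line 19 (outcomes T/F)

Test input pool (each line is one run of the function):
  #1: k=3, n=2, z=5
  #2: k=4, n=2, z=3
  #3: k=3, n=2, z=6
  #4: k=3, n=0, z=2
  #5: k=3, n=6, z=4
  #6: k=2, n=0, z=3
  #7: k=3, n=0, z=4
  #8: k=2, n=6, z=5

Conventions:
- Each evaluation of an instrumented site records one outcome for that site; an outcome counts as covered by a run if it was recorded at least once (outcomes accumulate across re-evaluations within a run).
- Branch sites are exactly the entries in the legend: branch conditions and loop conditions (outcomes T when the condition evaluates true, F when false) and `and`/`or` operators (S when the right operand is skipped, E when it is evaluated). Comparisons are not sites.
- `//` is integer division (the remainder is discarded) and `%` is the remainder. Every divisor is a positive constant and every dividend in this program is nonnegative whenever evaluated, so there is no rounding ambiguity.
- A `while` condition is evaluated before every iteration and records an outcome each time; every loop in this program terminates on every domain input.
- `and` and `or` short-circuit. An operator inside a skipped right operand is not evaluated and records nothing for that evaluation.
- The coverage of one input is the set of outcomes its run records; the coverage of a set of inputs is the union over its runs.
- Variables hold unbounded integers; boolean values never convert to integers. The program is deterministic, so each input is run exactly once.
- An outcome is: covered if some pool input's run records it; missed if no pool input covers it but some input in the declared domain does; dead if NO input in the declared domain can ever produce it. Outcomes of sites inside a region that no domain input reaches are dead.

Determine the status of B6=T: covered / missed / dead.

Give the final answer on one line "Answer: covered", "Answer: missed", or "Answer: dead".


no pool input records B6=T
checking all 105 inputs in the declared domain: B6=T is never recorded -> dead
Answer: dead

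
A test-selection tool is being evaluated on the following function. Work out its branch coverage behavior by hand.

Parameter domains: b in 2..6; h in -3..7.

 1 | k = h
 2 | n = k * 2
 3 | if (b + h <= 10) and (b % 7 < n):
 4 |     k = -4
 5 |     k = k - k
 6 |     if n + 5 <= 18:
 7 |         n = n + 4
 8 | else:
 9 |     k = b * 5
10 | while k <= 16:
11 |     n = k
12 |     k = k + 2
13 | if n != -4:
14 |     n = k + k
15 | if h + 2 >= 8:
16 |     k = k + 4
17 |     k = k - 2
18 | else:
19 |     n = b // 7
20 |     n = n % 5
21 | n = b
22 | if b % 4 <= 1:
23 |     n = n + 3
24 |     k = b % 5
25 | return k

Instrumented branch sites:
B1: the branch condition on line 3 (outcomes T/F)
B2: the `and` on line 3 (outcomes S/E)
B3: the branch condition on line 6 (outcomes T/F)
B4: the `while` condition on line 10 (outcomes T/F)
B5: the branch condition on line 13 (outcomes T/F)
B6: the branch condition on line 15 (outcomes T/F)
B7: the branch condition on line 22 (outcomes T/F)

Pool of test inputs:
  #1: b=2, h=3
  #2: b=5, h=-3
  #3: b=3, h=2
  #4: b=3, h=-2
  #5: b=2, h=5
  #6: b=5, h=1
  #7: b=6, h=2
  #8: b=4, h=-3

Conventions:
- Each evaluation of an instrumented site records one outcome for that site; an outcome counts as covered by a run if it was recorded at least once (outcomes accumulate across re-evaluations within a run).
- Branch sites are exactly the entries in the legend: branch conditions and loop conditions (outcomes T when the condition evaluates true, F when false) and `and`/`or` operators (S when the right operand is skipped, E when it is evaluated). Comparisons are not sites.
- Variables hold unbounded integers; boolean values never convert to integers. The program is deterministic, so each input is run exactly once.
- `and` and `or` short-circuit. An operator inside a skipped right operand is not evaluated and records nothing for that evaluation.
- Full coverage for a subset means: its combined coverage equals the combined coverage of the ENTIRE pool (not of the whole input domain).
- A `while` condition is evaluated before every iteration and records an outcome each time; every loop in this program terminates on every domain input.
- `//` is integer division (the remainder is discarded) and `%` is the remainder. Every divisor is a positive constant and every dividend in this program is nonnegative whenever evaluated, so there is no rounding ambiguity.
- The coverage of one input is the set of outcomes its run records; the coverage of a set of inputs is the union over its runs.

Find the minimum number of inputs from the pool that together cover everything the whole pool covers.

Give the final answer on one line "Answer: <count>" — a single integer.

test 1 (b=2, h=3) fires B2->E, B1->T, B3->T, B4->T, B4->T, B4->T, B4->T, B4->T, B4->T, B4->T, B4->T, B4->T, B4->F, B5->T, ...; hits B1=T, B2=E, B3=T, B4=T, B4=F, B5=T, B6=F, B7=F
test 2 (b=5, h=-3) fires B2->E, B1->F, B4->F, B5->T, B6->F, B7->T; hits B1=F, B2=E, B4=F, B5=T, B6=F, B7=T
test 3 (b=3, h=2) fires B2->E, B1->T, B3->T, B4->T, B4->T, B4->T, B4->T, B4->T, B4->T, B4->T, B4->T, B4->T, B4->F, B5->T, ...; hits B1=T, B2=E, B3=T, B4=T, B4=F, B5=T, B6=F, B7=F
test 4 (b=3, h=-2) fires B2->E, B1->F, B4->T, B4->F, B5->T, B6->F, B7->F; hits B1=F, B2=E, B4=T, B4=F, B5=T, B6=F, B7=F
test 5 (b=2, h=5) fires B2->E, B1->T, B3->T, B4->T, B4->T, B4->T, B4->T, B4->T, B4->T, B4->T, B4->T, B4->T, B4->F, B5->T, ...; hits B1=T, B2=E, B3=T, B4=T, B4=F, B5=T, B6=F, B7=F
test 6 (b=5, h=1) fires B2->E, B1->F, B4->F, B5->T, B6->F, B7->T; hits B1=F, B2=E, B4=F, B5=T, B6=F, B7=T
test 7 (b=6, h=2) fires B2->E, B1->F, B4->F, B5->T, B6->F, B7->F; hits B1=F, B2=E, B4=F, B5=T, B6=F, B7=F
test 8 (b=4, h=-3) fires B2->E, B1->F, B4->F, B5->T, B6->F, B7->T; hits B1=F, B2=E, B4=F, B5=T, B6=F, B7=T
pool-wide coverage (10 outcomes): B1=T, B1=F, B2=E, B3=T, B4=T, B4=F, B5=T, B6=F, B7=T, B7=F
every size-1 subset falls short of the 10 outcomes (best: 8/10)
inputs {1, 2} (size 2) cover everything; no size-2 subset with a lexicographically smaller index list covers all 10

Answer: 2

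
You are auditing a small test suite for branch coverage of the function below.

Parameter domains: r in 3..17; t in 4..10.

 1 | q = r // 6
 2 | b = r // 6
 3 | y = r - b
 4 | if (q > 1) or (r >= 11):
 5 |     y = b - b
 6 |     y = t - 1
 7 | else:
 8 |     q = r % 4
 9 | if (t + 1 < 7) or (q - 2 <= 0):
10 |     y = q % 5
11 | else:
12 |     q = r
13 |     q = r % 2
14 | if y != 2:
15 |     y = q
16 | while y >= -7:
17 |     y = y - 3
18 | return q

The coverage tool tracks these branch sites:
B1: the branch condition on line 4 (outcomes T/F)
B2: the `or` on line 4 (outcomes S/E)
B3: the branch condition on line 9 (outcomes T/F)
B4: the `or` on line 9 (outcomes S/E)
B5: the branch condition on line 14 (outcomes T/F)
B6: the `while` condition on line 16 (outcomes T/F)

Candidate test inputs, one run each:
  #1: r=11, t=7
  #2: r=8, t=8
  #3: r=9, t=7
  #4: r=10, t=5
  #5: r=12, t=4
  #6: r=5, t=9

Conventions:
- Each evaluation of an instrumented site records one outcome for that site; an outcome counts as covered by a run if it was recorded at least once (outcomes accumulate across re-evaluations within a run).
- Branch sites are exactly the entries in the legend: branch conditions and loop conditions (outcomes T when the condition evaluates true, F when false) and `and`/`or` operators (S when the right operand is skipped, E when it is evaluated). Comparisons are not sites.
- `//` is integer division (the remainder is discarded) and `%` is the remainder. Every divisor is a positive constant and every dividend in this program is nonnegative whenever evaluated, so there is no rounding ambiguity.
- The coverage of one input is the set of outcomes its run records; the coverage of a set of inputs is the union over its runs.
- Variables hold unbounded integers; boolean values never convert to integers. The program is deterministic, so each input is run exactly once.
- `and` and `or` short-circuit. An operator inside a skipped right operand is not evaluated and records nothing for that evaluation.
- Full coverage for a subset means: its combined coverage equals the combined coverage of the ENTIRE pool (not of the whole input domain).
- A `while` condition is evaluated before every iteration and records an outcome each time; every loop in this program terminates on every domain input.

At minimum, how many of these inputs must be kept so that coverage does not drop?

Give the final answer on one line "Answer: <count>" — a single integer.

run #1 (r=11, t=7) runs B2->E, B1->T, B4->E, B3->T, B5->T, B6->T, B6->T, B6->T, B6->F; records B1=T, B2=E, B3=T, B4=E, B5=T, B6=T, B6=F
run #2 (r=8, t=8) runs B2->E, B1->F, B4->E, B3->T, B5->T, B6->T, B6->T, B6->T, B6->F; records B1=F, B2=E, B3=T, B4=E, B5=T, B6=T, B6=F
run #3 (r=9, t=7) runs B2->E, B1->F, B4->E, B3->T, B5->T, B6->T, B6->T, B6->T, B6->F; records B1=F, B2=E, B3=T, B4=E, B5=T, B6=T, B6=F
run #4 (r=10, t=5) runs B2->E, B1->F, B4->S, B3->T, B5->F, B6->T, B6->T, B6->T, B6->T, B6->F; records B1=F, B2=E, B3=T, B4=S, B5=F, B6=T, B6=F
run #5 (r=12, t=4) runs B2->S, B1->T, B4->S, B3->T, B5->F, B6->T, B6->T, B6->T, B6->T, B6->F; records B1=T, B2=S, B3=T, B4=S, B5=F, B6=T, B6=F
run #6 (r=5, t=9) runs B2->E, B1->F, B4->E, B3->T, B5->T, B6->T, B6->T, B6->T, B6->F; records B1=F, B2=E, B3=T, B4=E, B5=T, B6=T, B6=F
union over all inputs: B1=T, B1=F, B2=S, B2=E, B3=T, B4=S, B4=E, B5=T, B5=F, B6=T, B6=F (11 outcomes)
size 1 is not enough: best union over all size-1 subsets is 7/11
inputs {2, 5} (size 2) cover everything; no size-2 subset with a lexicographically smaller index list covers all 11

Answer: 2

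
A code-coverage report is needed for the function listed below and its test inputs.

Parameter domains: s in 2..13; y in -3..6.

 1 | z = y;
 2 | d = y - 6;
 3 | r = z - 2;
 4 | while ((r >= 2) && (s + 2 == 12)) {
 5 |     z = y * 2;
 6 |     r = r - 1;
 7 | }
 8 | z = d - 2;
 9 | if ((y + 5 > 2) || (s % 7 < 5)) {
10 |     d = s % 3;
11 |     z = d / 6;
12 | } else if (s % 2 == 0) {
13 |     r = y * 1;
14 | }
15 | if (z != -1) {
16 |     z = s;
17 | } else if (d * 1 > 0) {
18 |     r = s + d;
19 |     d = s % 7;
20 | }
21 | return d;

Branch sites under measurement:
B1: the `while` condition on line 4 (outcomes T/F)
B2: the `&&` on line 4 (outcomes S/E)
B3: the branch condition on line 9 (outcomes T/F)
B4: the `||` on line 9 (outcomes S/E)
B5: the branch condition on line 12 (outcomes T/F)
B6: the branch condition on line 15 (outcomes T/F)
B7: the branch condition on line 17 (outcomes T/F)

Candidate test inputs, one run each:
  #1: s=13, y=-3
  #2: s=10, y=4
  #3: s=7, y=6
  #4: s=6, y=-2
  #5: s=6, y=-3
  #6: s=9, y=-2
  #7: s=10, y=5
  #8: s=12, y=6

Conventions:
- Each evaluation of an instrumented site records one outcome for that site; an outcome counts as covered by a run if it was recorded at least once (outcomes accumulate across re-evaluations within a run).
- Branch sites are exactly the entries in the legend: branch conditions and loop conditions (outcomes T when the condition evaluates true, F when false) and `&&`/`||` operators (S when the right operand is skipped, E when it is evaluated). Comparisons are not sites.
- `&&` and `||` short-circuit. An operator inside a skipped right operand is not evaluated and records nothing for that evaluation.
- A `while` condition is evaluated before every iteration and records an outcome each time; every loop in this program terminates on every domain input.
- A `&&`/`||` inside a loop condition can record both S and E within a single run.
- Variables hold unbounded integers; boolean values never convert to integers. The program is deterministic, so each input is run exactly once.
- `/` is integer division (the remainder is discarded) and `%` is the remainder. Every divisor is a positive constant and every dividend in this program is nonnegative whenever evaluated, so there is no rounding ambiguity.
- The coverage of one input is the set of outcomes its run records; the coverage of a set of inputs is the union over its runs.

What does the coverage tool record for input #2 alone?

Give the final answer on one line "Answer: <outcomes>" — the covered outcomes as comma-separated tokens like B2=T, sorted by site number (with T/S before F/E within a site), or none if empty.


Simulating input #2 (s=10, y=4) step by step:
  B2->E, B1->T, B2->S, B1->F, B4->S, B3->T, B6->T
distinct outcomes covered: B1=T, B1=F, B2=S, B2=E, B3=T, B4=S, B6=T
Answer: B1=T, B1=F, B2=S, B2=E, B3=T, B4=S, B6=T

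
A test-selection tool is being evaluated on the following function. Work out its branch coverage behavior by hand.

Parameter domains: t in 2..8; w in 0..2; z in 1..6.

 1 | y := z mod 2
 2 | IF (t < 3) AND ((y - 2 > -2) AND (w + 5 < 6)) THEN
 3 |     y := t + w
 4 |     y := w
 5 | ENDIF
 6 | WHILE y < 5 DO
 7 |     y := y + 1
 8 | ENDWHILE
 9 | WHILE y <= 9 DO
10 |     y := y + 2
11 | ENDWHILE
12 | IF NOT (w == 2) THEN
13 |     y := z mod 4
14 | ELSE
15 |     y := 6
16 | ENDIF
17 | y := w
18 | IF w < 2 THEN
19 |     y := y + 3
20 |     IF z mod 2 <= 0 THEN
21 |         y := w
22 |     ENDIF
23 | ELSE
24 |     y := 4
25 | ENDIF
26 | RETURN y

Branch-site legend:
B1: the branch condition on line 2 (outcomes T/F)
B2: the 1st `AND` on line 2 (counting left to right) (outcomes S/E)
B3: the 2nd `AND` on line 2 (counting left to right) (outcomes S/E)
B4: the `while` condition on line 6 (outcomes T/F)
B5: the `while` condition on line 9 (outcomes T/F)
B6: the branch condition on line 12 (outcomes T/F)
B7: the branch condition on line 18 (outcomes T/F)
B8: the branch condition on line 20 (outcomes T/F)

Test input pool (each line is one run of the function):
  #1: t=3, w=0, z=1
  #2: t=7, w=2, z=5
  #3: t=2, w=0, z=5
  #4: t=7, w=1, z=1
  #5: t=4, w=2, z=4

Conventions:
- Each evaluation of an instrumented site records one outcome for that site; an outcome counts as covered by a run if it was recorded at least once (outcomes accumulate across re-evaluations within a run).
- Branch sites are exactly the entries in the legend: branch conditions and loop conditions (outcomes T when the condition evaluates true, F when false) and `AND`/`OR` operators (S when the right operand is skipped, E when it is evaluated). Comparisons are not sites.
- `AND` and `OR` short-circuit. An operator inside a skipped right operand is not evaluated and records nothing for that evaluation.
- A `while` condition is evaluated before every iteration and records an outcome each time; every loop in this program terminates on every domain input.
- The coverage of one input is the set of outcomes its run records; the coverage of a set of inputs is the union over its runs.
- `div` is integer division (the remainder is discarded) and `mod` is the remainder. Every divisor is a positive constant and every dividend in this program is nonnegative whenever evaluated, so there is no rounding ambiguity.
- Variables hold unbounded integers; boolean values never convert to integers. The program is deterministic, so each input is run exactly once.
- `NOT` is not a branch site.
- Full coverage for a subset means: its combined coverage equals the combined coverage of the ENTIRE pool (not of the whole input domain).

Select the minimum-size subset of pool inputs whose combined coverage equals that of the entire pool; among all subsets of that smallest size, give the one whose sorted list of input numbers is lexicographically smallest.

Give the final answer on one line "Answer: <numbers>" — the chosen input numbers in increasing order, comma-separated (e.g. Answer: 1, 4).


input #1, t=3, w=0, z=1: events B2->S, B1->F, B4->T, B4->T, B4->T, B4->T, B4->F, B5->T, B5->T, B5->T, B5->F, B6->T, B7->T, B8->F; outcomes B1=F, B2=S, B4=T, B4=F, B5=T, B5=F, B6=T, B7=T, B8=F
input #2, t=7, w=2, z=5: events B2->S, B1->F, B4->T, B4->T, B4->T, B4->T, B4->F, B5->T, B5->T, B5->T, B5->F, B6->F, B7->F; outcomes B1=F, B2=S, B4=T, B4=F, B5=T, B5=F, B6=F, B7=F
input #3, t=2, w=0, z=5: events B2->E, B3->E, B1->T, B4->T, B4->T, B4->T, B4->T, B4->T, B4->F, B5->T, B5->T, B5->T, B5->F, B6->T, ...; outcomes B1=T, B2=E, B3=E, B4=T, B4=F, B5=T, B5=F, B6=T, B7=T, B8=F
input #4, t=7, w=1, z=1: events B2->S, B1->F, B4->T, B4->T, B4->T, B4->T, B4->F, B5->T, B5->T, B5->T, B5->F, B6->T, B7->T, B8->F; outcomes B1=F, B2=S, B4=T, B4=F, B5=T, B5=F, B6=T, B7=T, B8=F
input #5, t=4, w=2, z=4: events B2->S, B1->F, B4->T, B4->T, B4->T, B4->T, B4->T, B4->F, B5->T, B5->T, B5->T, B5->F, B6->F, B7->F; outcomes B1=F, B2=S, B4=T, B4=F, B5=T, B5=F, B6=F, B7=F
the full pool covers 14 outcomes: B1=T, B1=F, B2=S, B2=E, B3=E, B4=T, B4=F, B5=T, B5=F, B6=T, B6=F, B7=T, B7=F, B8=F
size 1 is not enough: best union over all size-1 subsets is 10/14
inputs {2, 3} (size 2) cover everything; no size-2 subset with a lexicographically smaller index list covers all 14
Answer: 2, 3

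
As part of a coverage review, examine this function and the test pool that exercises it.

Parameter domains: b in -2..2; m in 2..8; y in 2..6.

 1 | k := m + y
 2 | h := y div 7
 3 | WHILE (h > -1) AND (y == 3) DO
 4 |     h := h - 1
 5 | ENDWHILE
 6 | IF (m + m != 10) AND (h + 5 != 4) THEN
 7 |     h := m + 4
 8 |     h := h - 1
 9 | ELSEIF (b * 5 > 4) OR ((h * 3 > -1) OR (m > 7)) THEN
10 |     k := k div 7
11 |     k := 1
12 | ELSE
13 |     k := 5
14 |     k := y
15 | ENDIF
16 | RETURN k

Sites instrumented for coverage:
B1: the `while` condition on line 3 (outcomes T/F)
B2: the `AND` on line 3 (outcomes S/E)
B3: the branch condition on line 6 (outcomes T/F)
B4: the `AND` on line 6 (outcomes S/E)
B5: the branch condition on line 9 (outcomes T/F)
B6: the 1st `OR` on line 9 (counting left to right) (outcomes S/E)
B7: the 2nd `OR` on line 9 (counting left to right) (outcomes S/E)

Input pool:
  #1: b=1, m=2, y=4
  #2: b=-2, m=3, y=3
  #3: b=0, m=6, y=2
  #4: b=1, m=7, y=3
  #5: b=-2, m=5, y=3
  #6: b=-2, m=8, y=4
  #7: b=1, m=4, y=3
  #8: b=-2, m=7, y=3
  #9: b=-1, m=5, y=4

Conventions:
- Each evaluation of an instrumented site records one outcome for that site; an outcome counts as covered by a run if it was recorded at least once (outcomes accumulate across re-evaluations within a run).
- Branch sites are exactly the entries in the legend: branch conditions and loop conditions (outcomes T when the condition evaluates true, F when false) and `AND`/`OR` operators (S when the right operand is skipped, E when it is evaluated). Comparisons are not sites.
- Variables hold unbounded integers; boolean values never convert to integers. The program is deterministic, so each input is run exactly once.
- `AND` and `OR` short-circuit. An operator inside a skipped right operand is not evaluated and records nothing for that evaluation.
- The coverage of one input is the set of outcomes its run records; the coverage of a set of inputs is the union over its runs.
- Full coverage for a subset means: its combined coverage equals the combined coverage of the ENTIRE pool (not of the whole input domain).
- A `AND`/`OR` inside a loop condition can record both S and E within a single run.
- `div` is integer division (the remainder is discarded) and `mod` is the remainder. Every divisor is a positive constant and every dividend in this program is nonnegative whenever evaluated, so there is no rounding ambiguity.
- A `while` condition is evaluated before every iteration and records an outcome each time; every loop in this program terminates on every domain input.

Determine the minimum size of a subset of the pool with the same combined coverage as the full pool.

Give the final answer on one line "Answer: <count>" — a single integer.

test 1 (b=1, m=2, y=4) fires B2->E, B1->F, B4->E, B3->T; hits B1=F, B2=E, B3=T, B4=E
test 2 (b=-2, m=3, y=3) fires B2->E, B1->T, B2->S, B1->F, B4->E, B3->F, B6->E, B7->E, B5->F; hits B1=T, B1=F, B2=S, B2=E, B3=F, B4=E, B5=F, B6=E, B7=E
test 3 (b=0, m=6, y=2) fires B2->E, B1->F, B4->E, B3->T; hits B1=F, B2=E, B3=T, B4=E
test 4 (b=1, m=7, y=3) fires B2->E, B1->T, B2->S, B1->F, B4->E, B3->F, B6->S, B5->T; hits B1=T, B1=F, B2=S, B2=E, B3=F, B4=E, B5=T, B6=S
test 5 (b=-2, m=5, y=3) fires B2->E, B1->T, B2->S, B1->F, B4->S, B3->F, B6->E, B7->E, B5->F; hits B1=T, B1=F, B2=S, B2=E, B3=F, B4=S, B5=F, B6=E, B7=E
test 6 (b=-2, m=8, y=4) fires B2->E, B1->F, B4->E, B3->T; hits B1=F, B2=E, B3=T, B4=E
test 7 (b=1, m=4, y=3) fires B2->E, B1->T, B2->S, B1->F, B4->E, B3->F, B6->S, B5->T; hits B1=T, B1=F, B2=S, B2=E, B3=F, B4=E, B5=T, B6=S
test 8 (b=-2, m=7, y=3) fires B2->E, B1->T, B2->S, B1->F, B4->E, B3->F, B6->E, B7->E, B5->F; hits B1=T, B1=F, B2=S, B2=E, B3=F, B4=E, B5=F, B6=E, B7=E
test 9 (b=-1, m=5, y=4) fires B2->E, B1->F, B4->S, B3->F, B6->E, B7->S, B5->T; hits B1=F, B2=E, B3=F, B4=S, B5=T, B6=E, B7=S
together the pool reaches 14 outcomes: B1=T, B1=F, B2=S, B2=E, B3=T, B3=F, B4=S, B4=E, B5=T, B5=F, B6=S, B6=E, B7=S, B7=E
no size-1 subset reaches all 14 outcomes (best union: 9/14)
no size-2 subset reaches all 14 outcomes (best union: 12/14)
no size-3 subset reaches all 14 outcomes (best union: 13/14)
inputs {1, 2, 4, 9} (size 4) cover everything; no size-4 subset with a lexicographically smaller index list covers all 14

Answer: 4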